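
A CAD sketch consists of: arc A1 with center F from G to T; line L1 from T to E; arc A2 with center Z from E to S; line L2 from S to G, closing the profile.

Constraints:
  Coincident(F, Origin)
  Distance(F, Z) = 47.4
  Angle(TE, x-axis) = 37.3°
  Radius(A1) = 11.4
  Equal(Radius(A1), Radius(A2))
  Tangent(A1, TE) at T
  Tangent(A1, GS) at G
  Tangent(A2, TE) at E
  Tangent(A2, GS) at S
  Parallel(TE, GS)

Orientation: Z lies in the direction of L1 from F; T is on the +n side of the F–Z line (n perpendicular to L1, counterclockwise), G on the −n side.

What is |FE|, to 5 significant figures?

48.752

The slot axis is L1's direction at 37.3°, so u = (cos 37.3°, sin 37.3°) = (0.79547, 0.60599) and n = (−sin 37.3°, cos 37.3°) = (-0.60599, 0.79547). F is at the origin and Z lies 47.4 along u from F, so Z = 47.4·u = (37.705, 28.724). Tangency of A1 to both parallel lines with radius 11.4 puts T and G at F ± 11.4·n: T = (-6.9083, 9.0684), G = (6.9083, -9.0684). Equal radii place E and S the same way about Z: E = Z + 11.4·n = (30.797, 37.792), S = Z − 11.4·n = (44.614, 19.655). Then |FE| = |E − F| = 48.752.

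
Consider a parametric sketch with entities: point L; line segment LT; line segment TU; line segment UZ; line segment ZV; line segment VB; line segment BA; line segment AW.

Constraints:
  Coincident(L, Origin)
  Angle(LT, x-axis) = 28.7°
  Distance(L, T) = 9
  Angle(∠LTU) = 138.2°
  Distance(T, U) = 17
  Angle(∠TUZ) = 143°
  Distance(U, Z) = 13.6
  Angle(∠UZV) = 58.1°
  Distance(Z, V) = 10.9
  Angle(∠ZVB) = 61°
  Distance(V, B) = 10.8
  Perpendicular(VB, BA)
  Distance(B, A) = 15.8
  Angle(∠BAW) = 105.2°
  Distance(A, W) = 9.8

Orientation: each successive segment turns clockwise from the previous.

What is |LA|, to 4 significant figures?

41.61

L is at the origin; LT runs at 28.7° with length 9.0, so T = (7.894, 4.322). ∠LTU = 138.2° gives TU at -13.10° from the x-axis; with |TU| = 17.0, U = (24.45, 0.4689). ∠TUZ = 143.0° gives UZ at -50.10° from the x-axis; with |UZ| = 13.6, Z = (33.18, -9.965). ∠UZV = 58.1° gives ZV at -172.0° from the x-axis; with |ZV| = 10.9, V = (22.38, -11.48). ∠ZVB = 61.0° gives VB at 69.00° from the x-axis; with |VB| = 10.8, B = (26.25, -1.399). VB is perpendicular to BA, so BA runs at -21.00°; with |BA| = 15.8, A = (41.00, -7.061). Then |LA| = |A − L| = 41.61.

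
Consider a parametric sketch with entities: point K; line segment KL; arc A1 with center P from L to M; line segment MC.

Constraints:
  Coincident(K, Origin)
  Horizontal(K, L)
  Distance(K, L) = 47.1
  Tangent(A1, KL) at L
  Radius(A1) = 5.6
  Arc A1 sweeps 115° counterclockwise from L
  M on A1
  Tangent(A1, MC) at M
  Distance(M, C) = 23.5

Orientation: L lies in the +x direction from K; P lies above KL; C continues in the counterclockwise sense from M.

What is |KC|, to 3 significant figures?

51.4

On A1, L sits at bearing -90° from P; a 115° counterclockwise sweep puts M at bearing 25°, so M = P + 5.6·(cos 25°, sin 25°) = (52.2, 7.97). A1 meets MC tangentially, so PM is at right angles to MC, so MC runs along (−sin 25°, cos 25°); with |MC| = 23.5, C = (42.2, 29.3). Then |KC| = |C − K| = 51.4.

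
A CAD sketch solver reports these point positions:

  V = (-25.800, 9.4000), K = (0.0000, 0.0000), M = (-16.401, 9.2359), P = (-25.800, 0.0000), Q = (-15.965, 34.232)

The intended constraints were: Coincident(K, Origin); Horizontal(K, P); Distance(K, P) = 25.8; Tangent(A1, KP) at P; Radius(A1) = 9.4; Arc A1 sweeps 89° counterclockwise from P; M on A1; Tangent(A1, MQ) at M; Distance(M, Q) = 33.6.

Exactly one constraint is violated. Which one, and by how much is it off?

Distance(M, Q) = 33.6 — off by 8.60.

K = (0.00, 0.00) ✓; K.y = 0.00, P.y = 0.00 ✓; |KP| = 25.80 ✓; ∠(VP, PK) = 90.00° ✓; |VP| = 9.400 ✓; bearing(V→M) − bearing(V→P) = 89.00° ✓; |VM| = 9.400 ✓; ∠(VM, MQ) = 90.00° ✓; |MQ| = 25.00 ✗.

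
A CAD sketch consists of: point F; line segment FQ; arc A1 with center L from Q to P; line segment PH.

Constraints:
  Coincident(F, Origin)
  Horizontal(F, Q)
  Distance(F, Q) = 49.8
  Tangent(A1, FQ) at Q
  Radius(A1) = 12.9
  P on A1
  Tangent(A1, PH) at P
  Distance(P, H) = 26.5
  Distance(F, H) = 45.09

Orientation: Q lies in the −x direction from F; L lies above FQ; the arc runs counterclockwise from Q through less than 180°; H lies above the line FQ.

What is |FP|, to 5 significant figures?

38.572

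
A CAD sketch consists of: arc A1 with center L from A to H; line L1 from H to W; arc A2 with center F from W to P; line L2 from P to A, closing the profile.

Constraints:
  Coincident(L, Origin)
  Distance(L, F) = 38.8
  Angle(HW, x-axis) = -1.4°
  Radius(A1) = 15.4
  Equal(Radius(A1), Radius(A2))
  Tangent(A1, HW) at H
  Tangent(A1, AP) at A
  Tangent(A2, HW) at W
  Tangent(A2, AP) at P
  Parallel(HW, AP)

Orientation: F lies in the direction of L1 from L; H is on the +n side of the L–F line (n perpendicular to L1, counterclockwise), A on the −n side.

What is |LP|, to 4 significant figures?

41.74

Tangency of A1 to both parallel lines with radius 15.4 puts H and A at L ± 15.4·n: H = (0.3763, 15.40), A = (-0.3763, -15.40). Equal radii place W and P the same way about F: W = F + 15.4·n = (39.16, 14.45), P = F − 15.4·n = (38.41, -16.34). Then |LP| = |P − L| = 41.74.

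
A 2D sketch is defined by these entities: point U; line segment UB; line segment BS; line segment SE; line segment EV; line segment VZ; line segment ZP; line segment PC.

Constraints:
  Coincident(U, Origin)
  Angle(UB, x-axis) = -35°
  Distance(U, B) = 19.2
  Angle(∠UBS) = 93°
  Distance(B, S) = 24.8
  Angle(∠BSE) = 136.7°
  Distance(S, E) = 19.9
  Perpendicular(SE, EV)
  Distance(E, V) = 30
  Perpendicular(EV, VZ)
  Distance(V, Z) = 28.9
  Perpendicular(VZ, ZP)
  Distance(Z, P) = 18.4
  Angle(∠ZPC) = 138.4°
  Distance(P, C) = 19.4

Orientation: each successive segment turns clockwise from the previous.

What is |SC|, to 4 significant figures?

4.849

VZ is perpendicular to ZP, so ZP runs at -75.30°; with |ZP| = 18.4, P = (8.348, -18.54). ∠ZPC = 138.4° gives PC at -116.9° from the x-axis; with |PC| = 19.4, C = (-0.4297, -35.84). Then |SC| = |C − S| = 4.849.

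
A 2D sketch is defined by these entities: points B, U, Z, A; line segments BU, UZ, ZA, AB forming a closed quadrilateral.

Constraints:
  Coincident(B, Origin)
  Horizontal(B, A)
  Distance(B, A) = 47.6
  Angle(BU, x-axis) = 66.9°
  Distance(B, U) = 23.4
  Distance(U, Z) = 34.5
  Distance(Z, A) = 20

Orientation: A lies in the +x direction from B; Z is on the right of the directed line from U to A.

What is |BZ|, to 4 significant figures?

29.61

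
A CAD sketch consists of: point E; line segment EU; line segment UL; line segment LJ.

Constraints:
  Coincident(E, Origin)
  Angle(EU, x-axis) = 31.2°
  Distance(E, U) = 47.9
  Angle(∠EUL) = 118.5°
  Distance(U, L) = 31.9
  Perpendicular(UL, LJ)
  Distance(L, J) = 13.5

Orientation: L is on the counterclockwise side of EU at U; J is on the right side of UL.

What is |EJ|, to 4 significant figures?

78.03

∠EUL = 118.5°, so UL runs at 31.2° + (180° − 118.5°) = 92.70° from the x-axis; with |UL| = 31.9, L = U + 31.9·(cos 92.70°, sin 92.70°) = (39.47, 56.68). UL is perpendicular to LJ; with |LJ| = 13.5 on the right of UL, J = L + 13.5·(0.9989, 0.04711) = (52.95, 57.31). Then |EJ| = |J − E| = 78.03.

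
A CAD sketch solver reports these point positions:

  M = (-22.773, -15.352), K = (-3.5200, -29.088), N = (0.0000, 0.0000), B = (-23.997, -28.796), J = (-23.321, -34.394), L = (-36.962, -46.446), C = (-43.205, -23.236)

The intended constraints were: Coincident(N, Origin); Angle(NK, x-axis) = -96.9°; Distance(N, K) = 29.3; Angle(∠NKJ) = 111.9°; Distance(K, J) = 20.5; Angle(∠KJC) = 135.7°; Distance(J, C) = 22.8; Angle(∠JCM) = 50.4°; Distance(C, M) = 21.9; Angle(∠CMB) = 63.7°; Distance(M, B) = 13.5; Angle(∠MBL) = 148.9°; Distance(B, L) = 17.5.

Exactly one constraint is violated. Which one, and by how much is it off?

Distance(B, L) = 17.5 — off by 4.40.

N = (0.00, 0.00) ✓; NK at -96.90° ✓; |NK| = 29.30 ✓; ∠NKJ = 111.9° ✓; |KJ| = 20.50 ✓; ∠KJC = 135.7° ✓; |JC| = 22.80 ✓; ∠JCM = 50.40° ✓; |CM| = 21.90 ✓; ∠CMB = 63.70° ✓; |MB| = 13.50 ✓; ∠MBL = 148.9° ✓; |BL| = 21.90 ✗.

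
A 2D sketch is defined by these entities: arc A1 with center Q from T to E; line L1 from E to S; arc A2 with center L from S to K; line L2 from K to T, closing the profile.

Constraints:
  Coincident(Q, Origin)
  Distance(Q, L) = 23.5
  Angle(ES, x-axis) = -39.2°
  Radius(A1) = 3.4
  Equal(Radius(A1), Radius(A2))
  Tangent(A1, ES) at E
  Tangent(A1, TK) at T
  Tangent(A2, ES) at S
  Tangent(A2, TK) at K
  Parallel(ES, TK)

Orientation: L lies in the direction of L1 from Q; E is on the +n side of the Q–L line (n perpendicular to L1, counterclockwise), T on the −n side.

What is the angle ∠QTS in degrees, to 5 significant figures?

73.862°

The slot axis is L1's direction at -39.2°, so u = (cos -39.2°, sin -39.2°) = (0.77494, -0.63203) and n = (−sin -39.2°, cos -39.2°) = (0.63203, 0.77494). Q is at the origin and L lies 23.5 along u from Q, so L = 23.5·u = (18.211, -14.853). Tangency of A1 to both parallel lines with radius 3.4 puts E and T at Q ± 3.4·n: E = (2.1489, 2.6348), T = (-2.1489, -2.6348). Equal radii place S and K the same way about L: S = L + 3.4·n = (20.360, -12.218), K = L − 3.4·n = (16.062, -17.487). Then cos ∠QTS = TQ·TS / (|TQ||TS|), giving 73.862°.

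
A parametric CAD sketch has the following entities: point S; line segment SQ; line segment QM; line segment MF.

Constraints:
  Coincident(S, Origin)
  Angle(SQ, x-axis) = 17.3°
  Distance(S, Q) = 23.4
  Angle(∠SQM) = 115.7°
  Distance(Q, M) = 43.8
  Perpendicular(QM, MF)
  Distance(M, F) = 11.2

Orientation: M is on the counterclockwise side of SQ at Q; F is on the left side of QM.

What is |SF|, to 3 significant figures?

54.8

S is at the origin; SQ runs at 17.3° with length 23.4, so Q = 23.4·(cos 17.3°, sin 17.3°) = (22.3, 6.96). ∠SQM = 115.7°, so QM runs at 17.3° + (180° − 115.7°) = 81.6° from the x-axis; with |QM| = 43.8, M = Q + 43.8·(cos 81.6°, sin 81.6°) = (28.7, 50.3). QM ⟂ MF; with |MF| = 11.2 on the left of QM, F = M + 11.2·(-0.989, 0.146) = (17.7, 51.9). Then |SF| = |F − S| = 54.8.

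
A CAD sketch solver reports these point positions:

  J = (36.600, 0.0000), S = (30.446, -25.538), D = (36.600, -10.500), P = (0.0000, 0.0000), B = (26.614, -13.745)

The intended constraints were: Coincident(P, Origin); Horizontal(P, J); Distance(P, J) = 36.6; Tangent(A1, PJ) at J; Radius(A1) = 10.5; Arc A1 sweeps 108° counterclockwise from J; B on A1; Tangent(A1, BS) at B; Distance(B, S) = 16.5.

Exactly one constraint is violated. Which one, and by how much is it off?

Distance(B, S) = 16.5 — off by 4.10.

P = (0.00, 0.00) ✓; P.y = 0.00, J.y = 0.00 ✓; |PJ| = 36.60 ✓; ∠(DJ, JP) = 90.00° ✓; |DJ| = 10.50 ✓; bearing(D→B) − bearing(D→J) = 108.0° ✓; |DB| = 10.50 ✓; ∠(DB, BS) = 90.00° ✓; |BS| = 12.40 ✗.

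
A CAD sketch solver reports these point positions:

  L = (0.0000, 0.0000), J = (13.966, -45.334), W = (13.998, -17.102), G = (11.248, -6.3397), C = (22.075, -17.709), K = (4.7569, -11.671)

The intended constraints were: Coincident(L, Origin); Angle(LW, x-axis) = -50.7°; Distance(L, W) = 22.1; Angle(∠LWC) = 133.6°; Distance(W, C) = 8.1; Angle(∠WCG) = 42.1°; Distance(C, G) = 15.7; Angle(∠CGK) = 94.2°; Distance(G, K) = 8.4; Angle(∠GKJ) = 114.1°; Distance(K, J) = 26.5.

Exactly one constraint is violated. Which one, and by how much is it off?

Distance(K, J) = 26.5 — off by 8.40.

L = (0.00, 0.00) ✓; LW at -50.70° ✓; |LW| = 22.10 ✓; ∠LWC = 133.6° ✓; |WC| = 8.100 ✓; ∠WCG = 42.10° ✓; |CG| = 15.70 ✓; ∠CGK = 94.20° ✓; |GK| = 8.400 ✓; ∠GKJ = 114.1° ✓; |KJ| = 34.90 ✗.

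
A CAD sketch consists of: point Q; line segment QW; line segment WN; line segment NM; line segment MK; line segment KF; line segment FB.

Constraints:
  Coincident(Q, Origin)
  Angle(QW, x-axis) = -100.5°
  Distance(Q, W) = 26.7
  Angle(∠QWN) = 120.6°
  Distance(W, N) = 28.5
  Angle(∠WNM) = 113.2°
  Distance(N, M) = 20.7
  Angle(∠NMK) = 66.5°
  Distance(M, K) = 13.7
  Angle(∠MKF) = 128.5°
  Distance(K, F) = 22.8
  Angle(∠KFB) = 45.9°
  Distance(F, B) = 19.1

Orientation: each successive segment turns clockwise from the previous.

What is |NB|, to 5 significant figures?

3.0690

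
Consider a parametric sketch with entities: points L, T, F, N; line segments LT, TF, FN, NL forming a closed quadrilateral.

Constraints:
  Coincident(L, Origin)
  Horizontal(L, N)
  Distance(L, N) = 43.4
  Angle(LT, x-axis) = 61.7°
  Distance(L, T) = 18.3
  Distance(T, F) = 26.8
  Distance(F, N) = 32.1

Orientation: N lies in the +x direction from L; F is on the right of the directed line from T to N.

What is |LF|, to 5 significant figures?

16.614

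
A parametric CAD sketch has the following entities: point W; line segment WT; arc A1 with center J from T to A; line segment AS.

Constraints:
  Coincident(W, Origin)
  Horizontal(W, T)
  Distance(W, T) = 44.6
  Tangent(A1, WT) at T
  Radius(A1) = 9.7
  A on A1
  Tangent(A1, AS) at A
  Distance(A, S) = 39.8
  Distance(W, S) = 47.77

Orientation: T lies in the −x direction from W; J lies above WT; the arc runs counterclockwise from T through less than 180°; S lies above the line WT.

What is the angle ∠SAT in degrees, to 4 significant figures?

145.9°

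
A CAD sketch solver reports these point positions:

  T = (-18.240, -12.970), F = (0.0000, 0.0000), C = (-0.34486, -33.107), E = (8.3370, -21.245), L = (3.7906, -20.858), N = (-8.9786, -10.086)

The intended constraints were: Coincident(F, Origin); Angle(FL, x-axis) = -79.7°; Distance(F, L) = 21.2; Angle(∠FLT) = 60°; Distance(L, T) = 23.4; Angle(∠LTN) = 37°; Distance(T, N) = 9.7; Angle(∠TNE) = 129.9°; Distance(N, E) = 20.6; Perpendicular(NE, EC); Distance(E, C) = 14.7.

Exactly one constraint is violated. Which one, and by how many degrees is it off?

Perpendicular(NE, EC) — off by 3.40°.

F = (0.00, 0.00) ✓; FL at -79.70° ✓; |FL| = 21.20 ✓; ∠FLT = 60.00° ✓; |LT| = 23.40 ✓; ∠LTN = 37.00° ✓; |TN| = 9.700 ✓; ∠TNE = 129.9° ✓; |NE| = 20.60 ✓; ∠(NE, EC) = 93.40° ✗; |EC| = 14.70 ✓.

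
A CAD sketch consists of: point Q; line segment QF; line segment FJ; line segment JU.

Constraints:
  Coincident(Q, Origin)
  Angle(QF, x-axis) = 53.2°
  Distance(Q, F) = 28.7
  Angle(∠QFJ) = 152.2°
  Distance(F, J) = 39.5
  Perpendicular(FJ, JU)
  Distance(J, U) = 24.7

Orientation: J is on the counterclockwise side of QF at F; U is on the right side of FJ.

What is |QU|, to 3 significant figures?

75.2

Q is at the origin; QF runs at 53.2° with length 28.7, so F = 28.7·(cos 53.2°, sin 53.2°) = (17.2, 23.0). ∠QFJ = 152.2°, so FJ runs at 53.2° + (180° − 152.2°) = 81.0° from the x-axis; with |FJ| = 39.5, J = F + 39.5·(cos 81.0°, sin 81.0°) = (23.4, 62.0). FJ is perpendicular to JU; with |JU| = 24.7 on the right of FJ, U = J + 24.7·(0.988, -0.156) = (47.8, 58.1). Then |QU| = |U − Q| = 75.2.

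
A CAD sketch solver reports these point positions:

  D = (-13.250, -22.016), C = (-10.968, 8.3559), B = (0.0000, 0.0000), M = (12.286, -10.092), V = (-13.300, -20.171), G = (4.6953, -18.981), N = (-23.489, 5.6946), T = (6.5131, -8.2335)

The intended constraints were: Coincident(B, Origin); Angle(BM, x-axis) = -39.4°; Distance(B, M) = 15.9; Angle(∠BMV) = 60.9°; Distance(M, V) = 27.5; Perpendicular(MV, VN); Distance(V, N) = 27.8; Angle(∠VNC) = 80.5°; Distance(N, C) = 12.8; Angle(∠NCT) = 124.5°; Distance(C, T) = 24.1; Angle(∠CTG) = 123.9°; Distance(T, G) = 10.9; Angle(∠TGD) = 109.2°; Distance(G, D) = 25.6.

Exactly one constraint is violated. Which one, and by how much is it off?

Distance(G, D) = 25.6 — off by 7.40.

B = (0.00, 0.00) ✓; BM at -39.40° ✓; |BM| = 15.90 ✓; ∠BMV = 60.90° ✓; |MV| = 27.50 ✓; ∠(MV, VN) = 90.00° ✓; |VN| = 27.80 ✓; ∠VNC = 80.50° ✓; |NC| = 12.80 ✓; ∠NCT = 124.5° ✓; |CT| = 24.10 ✓; ∠CTG = 123.9° ✓; |TG| = 10.90 ✓; ∠TGD = 109.2° ✓; |GD| = 18.20 ✗.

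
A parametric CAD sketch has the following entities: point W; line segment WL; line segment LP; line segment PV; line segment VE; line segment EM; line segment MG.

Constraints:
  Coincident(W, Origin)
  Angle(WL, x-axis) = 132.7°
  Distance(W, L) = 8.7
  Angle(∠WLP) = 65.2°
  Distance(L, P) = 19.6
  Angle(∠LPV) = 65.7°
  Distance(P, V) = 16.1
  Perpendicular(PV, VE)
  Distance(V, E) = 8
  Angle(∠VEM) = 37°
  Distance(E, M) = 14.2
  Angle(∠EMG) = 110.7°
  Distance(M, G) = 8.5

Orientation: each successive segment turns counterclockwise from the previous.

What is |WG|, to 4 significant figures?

21.88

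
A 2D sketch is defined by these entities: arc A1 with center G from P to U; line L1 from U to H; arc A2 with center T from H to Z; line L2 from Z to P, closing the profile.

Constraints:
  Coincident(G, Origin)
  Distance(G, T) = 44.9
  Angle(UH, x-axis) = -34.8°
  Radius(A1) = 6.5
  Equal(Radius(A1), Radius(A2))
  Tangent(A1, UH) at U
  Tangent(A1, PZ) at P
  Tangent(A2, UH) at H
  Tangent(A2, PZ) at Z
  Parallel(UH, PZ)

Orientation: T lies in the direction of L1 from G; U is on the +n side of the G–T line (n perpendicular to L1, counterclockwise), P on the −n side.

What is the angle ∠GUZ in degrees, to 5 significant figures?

73.853°

The slot axis is L1's direction at -34.8°, so u = (cos -34.8°, sin -34.8°) = (0.82115, -0.57071) and n = (−sin -34.8°, cos -34.8°) = (0.57071, 0.82115). G is at the origin and T lies 44.9 along u from G, so T = 44.9·u = (36.870, -25.625). Tangency of A1 to both parallel lines with radius 6.5 puts U and P at G ± 6.5·n: U = (3.7096, 5.3375), P = (-3.7096, -5.3375). Equal radii place H and Z the same way about T: H = T + 6.5·n = (40.579, -20.288), Z = T − 6.5·n = (33.160, -30.963). Then cos ∠GUZ = UG·UZ / (|UG||UZ|), giving 73.853°.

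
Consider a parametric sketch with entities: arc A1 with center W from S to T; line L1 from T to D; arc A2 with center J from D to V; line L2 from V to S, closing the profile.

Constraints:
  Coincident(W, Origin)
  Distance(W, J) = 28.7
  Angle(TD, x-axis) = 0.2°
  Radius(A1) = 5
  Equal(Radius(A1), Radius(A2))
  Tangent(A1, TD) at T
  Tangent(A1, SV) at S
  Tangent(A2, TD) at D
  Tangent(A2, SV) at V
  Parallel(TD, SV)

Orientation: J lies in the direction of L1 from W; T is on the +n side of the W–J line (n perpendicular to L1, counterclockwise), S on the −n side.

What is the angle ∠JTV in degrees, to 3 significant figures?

9.33°

The slot axis is L1's direction at 0.2°, so u = (cos 0.2°, sin 0.2°) = (1.00, 0.00349) and n = (−sin 0.2°, cos 0.2°) = (-0.00349, 1.00). W is at the origin and J lies 28.7 along u from W, so J = 28.7·u = (28.7, 0.100). Tangency of A1 to both parallel lines with radius 5.0 puts T and S at W ± 5.0·n: T = (-0.0175, 5.00), S = (0.0175, -5.00). Equal radii place D and V the same way about J: D = J + 5.0·n = (28.7, 5.10), V = J − 5.0·n = (28.7, -4.90). Then cos ∠JTV = TJ·TV / (|TJ||TV|), giving 9.33°.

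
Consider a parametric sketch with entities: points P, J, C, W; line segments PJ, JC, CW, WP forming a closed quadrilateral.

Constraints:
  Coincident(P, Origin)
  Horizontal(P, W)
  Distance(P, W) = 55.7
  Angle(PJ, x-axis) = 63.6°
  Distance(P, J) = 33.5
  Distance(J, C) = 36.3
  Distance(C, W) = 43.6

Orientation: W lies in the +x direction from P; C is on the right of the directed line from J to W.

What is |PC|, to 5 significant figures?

14.002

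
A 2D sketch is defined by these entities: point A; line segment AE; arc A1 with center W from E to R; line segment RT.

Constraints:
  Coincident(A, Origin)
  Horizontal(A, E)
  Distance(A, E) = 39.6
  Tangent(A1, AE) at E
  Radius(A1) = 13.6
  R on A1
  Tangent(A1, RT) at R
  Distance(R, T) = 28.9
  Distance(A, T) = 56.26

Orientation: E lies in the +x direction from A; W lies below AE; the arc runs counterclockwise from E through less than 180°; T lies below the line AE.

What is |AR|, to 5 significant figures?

31.461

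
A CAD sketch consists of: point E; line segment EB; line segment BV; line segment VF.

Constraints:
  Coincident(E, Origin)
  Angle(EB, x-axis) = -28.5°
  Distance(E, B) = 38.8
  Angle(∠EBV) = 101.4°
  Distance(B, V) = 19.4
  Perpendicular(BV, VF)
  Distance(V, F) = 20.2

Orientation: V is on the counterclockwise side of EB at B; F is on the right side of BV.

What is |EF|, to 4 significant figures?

64.22

E is at the origin; EB runs at -28.5° with length 38.8, so B = 38.8·(cos -28.5°, sin -28.5°) = (34.10, -18.51). ∠EBV = 101.4°, so BV runs at -28.5° + (180° − 101.4°) = 50.10° from the x-axis; with |BV| = 19.4, V = B + 19.4·(cos 50.10°, sin 50.10°) = (46.54, -3.631). BV is perpendicular to VF; with |VF| = 20.2 on the right of BV, F = V + 20.2·(0.7672, -0.6414) = (62.04, -16.59). Then |EF| = |F − E| = 64.22.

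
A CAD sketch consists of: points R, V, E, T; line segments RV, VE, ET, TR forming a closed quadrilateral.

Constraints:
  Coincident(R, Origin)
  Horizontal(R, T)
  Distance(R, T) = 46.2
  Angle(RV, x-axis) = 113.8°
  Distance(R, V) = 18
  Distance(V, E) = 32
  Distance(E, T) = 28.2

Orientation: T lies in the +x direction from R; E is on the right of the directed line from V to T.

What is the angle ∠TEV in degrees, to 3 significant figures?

137°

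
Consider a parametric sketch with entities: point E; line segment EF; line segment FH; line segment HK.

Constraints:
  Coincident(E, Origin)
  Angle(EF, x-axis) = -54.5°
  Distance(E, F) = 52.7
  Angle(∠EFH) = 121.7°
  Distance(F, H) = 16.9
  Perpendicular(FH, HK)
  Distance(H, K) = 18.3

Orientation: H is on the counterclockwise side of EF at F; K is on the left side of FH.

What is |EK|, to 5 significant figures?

51.892

E is at the origin; EF runs at -54.5° with length 52.7, so F = 52.7·(cos -54.5°, sin -54.5°) = (30.603, -42.904). ∠EFH = 121.7°, so FH runs at -54.5° + (180° − 121.7°) = 3.8000° from the x-axis; with |FH| = 16.9, H = F + 16.9·(cos 3.8000°, sin 3.8000°) = (47.466, -41.784). FH is perpendicular to HK; with |HK| = 18.3 on the left of FH, K = H + 18.3·(-0.066274, 0.99780) = (46.253, -23.524). Then |EK| = |K − E| = 51.892.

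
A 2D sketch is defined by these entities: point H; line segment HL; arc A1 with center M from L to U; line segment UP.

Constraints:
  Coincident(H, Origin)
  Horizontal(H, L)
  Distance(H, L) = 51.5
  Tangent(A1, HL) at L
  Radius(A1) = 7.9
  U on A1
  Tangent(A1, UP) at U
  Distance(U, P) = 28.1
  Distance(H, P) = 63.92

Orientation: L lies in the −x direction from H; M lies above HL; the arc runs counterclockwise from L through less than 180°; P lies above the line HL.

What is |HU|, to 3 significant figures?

45.1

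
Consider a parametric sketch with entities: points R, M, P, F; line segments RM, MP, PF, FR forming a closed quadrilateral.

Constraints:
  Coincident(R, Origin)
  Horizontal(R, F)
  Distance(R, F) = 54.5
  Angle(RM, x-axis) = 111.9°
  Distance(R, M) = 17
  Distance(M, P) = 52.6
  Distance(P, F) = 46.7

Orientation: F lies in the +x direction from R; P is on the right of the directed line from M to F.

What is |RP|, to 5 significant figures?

35.781

R is at the origin; RF is horizontal with |RF| = 54.5 and F in +x, so F = (54.5, 0). RM runs at 111.9° with |RM| = 17.0, so M = (-6.3408, 15.773). P is determined by |MP| = 52.6 and |PF| = 46.7 together: it lies at the intersection of circle(M, 52.6) and circle(F, 46.7). With |MF| = 62.852, the foot of the radical line on MF is 36.087 from M and the perpendicular offset is √(52.6² − 36.087²) = 38.269. Taking the right-of-MF solution: P = (18.987, -30.327).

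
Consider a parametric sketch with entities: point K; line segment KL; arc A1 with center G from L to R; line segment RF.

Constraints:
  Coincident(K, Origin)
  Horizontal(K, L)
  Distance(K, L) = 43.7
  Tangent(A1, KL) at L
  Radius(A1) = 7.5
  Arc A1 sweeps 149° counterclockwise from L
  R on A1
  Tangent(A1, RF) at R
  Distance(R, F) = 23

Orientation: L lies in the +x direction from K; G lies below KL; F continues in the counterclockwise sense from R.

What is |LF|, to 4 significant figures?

30.26

On A1, L sits at bearing 90° from G; a 149° counterclockwise sweep puts R at bearing 239°, so R = G + 7.5·(cos 239°, sin 239°) = (39.84, -13.93). Since A1 is tangent to RF there, GR ⟂ RF, so RF runs along (−sin 239°, cos 239°); with |RF| = 23.0, F = (59.55, -25.77). Then |LF| = |F − L| = 30.26.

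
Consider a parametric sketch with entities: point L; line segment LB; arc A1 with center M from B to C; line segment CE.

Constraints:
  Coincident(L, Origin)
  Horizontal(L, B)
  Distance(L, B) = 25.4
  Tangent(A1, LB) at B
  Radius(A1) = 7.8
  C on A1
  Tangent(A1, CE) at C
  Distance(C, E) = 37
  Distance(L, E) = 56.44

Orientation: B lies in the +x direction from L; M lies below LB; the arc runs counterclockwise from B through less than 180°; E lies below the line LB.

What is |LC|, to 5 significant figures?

21.579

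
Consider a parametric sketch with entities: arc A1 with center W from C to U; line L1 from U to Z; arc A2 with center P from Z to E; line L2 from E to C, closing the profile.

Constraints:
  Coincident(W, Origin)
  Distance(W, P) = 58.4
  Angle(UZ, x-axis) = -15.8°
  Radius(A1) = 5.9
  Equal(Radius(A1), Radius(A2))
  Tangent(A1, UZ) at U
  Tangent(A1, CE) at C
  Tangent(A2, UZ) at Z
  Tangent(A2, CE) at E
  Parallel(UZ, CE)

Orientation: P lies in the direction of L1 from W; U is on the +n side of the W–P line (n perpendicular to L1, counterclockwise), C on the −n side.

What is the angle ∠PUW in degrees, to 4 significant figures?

84.23°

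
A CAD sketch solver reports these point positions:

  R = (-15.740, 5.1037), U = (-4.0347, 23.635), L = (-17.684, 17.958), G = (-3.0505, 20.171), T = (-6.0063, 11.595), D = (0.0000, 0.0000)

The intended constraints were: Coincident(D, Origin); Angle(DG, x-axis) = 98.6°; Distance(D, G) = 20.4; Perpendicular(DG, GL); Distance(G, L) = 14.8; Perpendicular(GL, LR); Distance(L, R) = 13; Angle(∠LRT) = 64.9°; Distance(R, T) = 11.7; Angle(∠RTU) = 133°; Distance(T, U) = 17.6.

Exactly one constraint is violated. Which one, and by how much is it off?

Distance(T, U) = 17.6 — off by 5.40.

D = (0.00, 0.00) ✓; DG at 98.60° ✓; |DG| = 20.40 ✓; ∠(DG, GL) = 90.00° ✓; |GL| = 14.80 ✓; ∠(GL, LR) = 90.00° ✓; |LR| = 13.00 ✓; ∠LRT = 64.90° ✓; |RT| = 11.70 ✓; ∠RTU = 133.0° ✓; |TU| = 12.20 ✗.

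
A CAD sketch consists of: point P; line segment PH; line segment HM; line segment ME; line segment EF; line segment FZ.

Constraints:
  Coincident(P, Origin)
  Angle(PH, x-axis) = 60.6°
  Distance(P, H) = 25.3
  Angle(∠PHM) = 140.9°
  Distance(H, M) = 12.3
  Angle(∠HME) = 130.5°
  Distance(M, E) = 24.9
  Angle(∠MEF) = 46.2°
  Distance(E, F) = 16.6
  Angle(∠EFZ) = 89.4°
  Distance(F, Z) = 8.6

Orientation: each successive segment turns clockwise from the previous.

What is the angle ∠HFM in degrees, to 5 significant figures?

34.776°

P is at the origin; PH runs at 60.6° with length 25.3, so H = (12.420, 22.042). ∠PHM = 140.9° gives HM at 21.500° from the x-axis; with |HM| = 12.3, M = (23.864, 26.550). ∠HME = 130.5° gives ME at -28.000° from the x-axis; with |ME| = 24.9, E = (45.849, 14.860). ∠MEF = 46.2° gives EF at -161.80° from the x-axis; with |EF| = 16.6, F = (30.080, 9.6751). Then cos ∠HFM = FH·FM / (|FH||FM|), giving 34.776°.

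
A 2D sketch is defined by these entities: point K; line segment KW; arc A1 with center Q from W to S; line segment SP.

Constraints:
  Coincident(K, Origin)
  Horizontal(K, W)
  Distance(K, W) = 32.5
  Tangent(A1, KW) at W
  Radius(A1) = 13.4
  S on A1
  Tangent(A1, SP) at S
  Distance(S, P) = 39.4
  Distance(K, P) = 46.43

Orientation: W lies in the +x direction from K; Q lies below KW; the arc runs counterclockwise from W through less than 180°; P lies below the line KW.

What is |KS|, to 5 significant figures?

21.778

K is at the origin; KW is horizontal with |KW| = 32.5 and W on the +x side, so W = (32.500, 0.0000). Since A1 is tangent to KW there, QW ⟂ KW, so Q = W + (0, -13.4) = (32.500, -13.400). Since QS ⟂ SP (tangency), |QP| = √(13.4² + 39.4²) = 41.616 regardless of where S sits on A1. So P lies on both circle(K, 46.43) and circle(Q, 41.616); the below-KW intersection is P = (6.5828, -45.961). S is the foot of the tangent from P: S = (19.887, -8.8752).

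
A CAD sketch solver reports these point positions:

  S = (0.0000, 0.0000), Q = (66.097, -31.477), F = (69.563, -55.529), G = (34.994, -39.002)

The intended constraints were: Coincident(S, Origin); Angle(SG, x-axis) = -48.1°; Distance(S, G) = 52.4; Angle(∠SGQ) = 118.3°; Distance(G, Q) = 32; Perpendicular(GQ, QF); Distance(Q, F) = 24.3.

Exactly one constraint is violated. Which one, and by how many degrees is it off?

Perpendicular(GQ, QF) — off by 5.40°.

S = (0.00, 0.00) ✓; SG at -48.10° ✓; |SG| = 52.40 ✓; ∠SGQ = 118.3° ✓; |GQ| = 32.00 ✓; ∠(GQ, QF) = 95.40° ✗; |QF| = 24.30 ✓.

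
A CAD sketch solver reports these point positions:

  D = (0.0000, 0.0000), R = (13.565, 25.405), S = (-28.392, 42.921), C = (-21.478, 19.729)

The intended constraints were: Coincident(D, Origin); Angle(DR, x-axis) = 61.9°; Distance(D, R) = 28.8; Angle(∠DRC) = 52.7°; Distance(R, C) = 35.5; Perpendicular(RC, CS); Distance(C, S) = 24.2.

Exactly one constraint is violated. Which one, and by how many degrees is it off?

Perpendicular(RC, CS) — off by 7.40°.

D = (0.00, 0.00) ✓; DR at 61.90° ✓; |DR| = 28.80 ✓; ∠DRC = 52.70° ✓; |RC| = 35.50 ✓; ∠(RC, CS) = 82.60° ✗; |CS| = 24.20 ✓.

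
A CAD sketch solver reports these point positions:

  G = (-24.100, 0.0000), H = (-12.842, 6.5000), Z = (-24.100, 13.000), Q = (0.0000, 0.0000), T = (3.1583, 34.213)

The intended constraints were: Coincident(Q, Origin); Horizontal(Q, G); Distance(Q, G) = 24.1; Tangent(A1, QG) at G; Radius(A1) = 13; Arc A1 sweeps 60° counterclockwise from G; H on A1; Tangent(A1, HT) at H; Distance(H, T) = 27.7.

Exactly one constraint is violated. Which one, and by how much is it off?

Distance(H, T) = 27.7 — off by 4.30.

Q = (0.00, 0.00) ✓; Q.y = 0.00, G.y = 0.00 ✓; |QG| = 24.10 ✓; ∠(ZG, GQ) = 90.00° ✓; |ZG| = 13.00 ✓; bearing(Z→H) − bearing(Z→G) = 60.00° ✓; |ZH| = 13.00 ✓; ∠(ZH, HT) = 90.00° ✓; |HT| = 32.00 ✗.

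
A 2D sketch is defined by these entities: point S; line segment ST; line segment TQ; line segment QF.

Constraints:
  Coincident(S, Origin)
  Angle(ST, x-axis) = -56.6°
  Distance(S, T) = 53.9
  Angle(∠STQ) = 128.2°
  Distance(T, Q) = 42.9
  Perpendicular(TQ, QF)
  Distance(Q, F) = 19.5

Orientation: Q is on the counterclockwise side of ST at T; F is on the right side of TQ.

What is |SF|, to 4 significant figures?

98.17

S is at the origin; ST runs at -56.6° with length 53.9, so T = 53.9·(cos -56.6°, sin -56.6°) = (29.67, -45.00). ∠STQ = 128.2°, so TQ runs at -56.6° + (180° − 128.2°) = -4.800° from the x-axis; with |TQ| = 42.9, Q = T + 42.9·(cos -4.800°, sin -4.800°) = (72.42, -48.59). TQ ⟂ QF; with |QF| = 19.5 on the right of TQ, F = Q + 19.5·(-0.08368, -0.9965) = (70.79, -68.02). Then |SF| = |F − S| = 98.17.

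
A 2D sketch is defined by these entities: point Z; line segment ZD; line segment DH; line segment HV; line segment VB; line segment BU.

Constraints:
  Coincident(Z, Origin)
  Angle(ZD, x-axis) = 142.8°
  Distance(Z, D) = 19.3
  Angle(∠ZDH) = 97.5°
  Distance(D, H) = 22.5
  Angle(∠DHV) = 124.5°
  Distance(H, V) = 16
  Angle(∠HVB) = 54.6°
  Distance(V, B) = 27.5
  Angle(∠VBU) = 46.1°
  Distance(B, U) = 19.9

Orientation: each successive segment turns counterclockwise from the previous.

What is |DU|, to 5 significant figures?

18.140

Z is at the origin; ZD runs at 142.8° with length 19.3, so D = (-15.373, 11.669). ∠ZDH = 97.5° gives DH at -134.70° from the x-axis; with |DH| = 22.5, H = (-31.199, -4.3242). ∠DHV = 124.5° gives HV at -79.200° from the x-axis; with |HV| = 16.0, V = (-28.201, -20.041). ∠HVB = 54.6° gives VB at 46.200° from the x-axis; with |VB| = 27.5, B = (-9.1674, -0.19241). ∠VBU = 46.1° gives BU at -179.90° from the x-axis; with |BU| = 19.9, U = (-29.067, -0.22715). Then |DU| = |U − D| = 18.140.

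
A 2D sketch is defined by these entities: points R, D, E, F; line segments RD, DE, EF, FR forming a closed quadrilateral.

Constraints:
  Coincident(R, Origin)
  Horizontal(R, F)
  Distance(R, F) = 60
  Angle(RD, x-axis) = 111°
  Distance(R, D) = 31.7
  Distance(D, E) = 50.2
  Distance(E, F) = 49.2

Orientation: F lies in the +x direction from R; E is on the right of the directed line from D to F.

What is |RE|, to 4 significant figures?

19.31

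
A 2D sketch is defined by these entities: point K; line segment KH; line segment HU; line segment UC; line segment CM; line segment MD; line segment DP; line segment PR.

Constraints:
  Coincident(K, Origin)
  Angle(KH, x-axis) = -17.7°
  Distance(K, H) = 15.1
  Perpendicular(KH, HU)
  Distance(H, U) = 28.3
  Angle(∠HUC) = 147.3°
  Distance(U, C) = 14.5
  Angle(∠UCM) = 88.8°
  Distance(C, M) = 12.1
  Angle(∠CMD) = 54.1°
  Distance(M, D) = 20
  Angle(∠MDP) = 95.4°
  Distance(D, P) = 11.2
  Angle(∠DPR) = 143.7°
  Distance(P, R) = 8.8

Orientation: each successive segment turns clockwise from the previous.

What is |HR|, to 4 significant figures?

45.78

∠MDP = 95.4° gives DP at -82.10° from the x-axis; with |DP| = 11.2, P = (8.613, -41.53). ∠DPR = 143.7° gives PR at -118.4° from the x-axis; with |PR| = 8.8, R = (4.428, -49.27). Then |HR| = |R − H| = 45.78.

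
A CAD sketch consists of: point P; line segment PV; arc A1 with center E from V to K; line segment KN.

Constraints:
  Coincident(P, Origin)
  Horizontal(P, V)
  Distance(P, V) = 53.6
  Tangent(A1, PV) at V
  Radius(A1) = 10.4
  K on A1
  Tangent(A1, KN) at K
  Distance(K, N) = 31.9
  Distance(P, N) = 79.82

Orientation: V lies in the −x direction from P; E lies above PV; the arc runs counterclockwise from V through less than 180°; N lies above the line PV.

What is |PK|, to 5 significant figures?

49.578

P is at the origin; P and V share the same y with |PV| = 53.6 and V on the −x side, so V = (-53.600, 0.0000). Since A1 is tangent to PV there, EV ⟂ PV, so E = V + (0, 10.4) = (-53.600, 10.400). Since EK ⟂ KN (tangency), |EN| = √(10.4² + 31.9²) = 33.552 regardless of where K sits on A1. So N lies on both circle(P, 79.82) and circle(E, 33.552); the above-PV intersection is N = (-68.932, 40.245). K is the foot of the tangent from N: K = (-46.278, 17.786).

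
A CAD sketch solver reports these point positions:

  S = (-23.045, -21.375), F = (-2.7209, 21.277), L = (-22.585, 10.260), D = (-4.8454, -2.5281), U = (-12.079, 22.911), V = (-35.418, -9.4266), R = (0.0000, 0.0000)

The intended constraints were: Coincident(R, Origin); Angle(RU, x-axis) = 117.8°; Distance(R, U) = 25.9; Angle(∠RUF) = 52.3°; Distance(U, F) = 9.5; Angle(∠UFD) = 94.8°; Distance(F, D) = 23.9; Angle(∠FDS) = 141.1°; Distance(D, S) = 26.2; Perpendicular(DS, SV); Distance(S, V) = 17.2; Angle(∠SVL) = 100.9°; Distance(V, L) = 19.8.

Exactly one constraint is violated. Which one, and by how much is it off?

Distance(V, L) = 19.8 — off by 3.70.

R = (0.00, 0.00) ✓; RU at 117.8° ✓; |RU| = 25.90 ✓; ∠RUF = 52.30° ✓; |UF| = 9.500 ✓; ∠UFD = 94.80° ✓; |FD| = 23.90 ✓; ∠FDS = 141.1° ✓; |DS| = 26.20 ✓; ∠(DS, SV) = 90.00° ✓; |SV| = 17.20 ✓; ∠SVL = 100.9° ✓; |VL| = 23.50 ✗.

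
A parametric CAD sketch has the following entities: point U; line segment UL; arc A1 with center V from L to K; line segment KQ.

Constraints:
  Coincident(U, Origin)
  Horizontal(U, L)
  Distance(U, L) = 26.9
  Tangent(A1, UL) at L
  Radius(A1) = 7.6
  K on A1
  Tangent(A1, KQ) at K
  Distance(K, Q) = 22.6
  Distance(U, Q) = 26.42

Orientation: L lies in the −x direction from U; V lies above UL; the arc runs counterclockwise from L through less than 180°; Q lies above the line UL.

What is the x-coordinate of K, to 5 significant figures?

-20.096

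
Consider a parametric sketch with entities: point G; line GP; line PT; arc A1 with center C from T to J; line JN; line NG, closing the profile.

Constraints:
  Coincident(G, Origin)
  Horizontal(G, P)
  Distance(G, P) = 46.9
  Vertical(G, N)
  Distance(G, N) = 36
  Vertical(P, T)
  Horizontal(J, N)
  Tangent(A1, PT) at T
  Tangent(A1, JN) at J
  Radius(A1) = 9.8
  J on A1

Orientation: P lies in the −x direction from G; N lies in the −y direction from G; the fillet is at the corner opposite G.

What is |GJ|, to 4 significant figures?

51.70

G is at the origin; G and P share the same y with |GP| = 46.9 and P on the −x side, so P = (-46.90, 0.000). G and N share the same x with |GN| = 36.0 and N on the −y side, so N = (0.000, -36.00). The virtual corner opposite G is at (-46.90, -36.00). Since A1 is tangent to PT there, CT ⟂ PT and A1 meets JN tangentially, so CJ is at right angles to JN, with radius 9.8, so the center C sits 9.8 in from both sides at C = (-37.10, -26.20). That places the tangent points at T = (-46.90, -26.20) on PT and J = (-37.10, -36.00) on JN. Then |GJ| = |J − G| = 51.70.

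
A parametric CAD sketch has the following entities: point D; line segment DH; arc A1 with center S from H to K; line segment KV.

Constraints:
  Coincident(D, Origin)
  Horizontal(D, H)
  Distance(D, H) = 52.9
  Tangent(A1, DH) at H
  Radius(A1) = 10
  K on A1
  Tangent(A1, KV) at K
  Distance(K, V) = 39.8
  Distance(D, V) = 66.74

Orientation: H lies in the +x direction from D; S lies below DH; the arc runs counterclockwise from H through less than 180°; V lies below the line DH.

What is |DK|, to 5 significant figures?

44.124

Checks: |SK| = 10.00 ✓; ∠(SK, KV) = 90.00° ✓; |KV| = 39.80 ✓; |DV| = 66.74 ✓.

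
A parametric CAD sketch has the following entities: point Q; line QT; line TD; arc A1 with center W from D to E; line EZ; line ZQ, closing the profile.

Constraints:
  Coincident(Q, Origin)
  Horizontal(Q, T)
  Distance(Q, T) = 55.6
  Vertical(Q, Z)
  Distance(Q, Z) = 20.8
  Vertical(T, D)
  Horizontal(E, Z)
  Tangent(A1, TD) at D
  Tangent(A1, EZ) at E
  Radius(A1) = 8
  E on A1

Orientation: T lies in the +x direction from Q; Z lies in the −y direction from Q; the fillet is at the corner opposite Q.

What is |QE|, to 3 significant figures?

51.9

Q is at the origin; QT is horizontal with |QT| = 55.6 and T on the +x side, so T = (55.6, 0.00). QZ is vertical with |QZ| = 20.8 and Z on the −y side, so Z = (0.00, -20.8). The virtual corner opposite Q is at (55.6, -20.8). Tangency of A1 to TD means the radius WD is perpendicular to TD and since A1 is tangent to EZ there, WE ⟂ EZ, with radius 8.0, so the center W sits 8.0 in from both sides at W = (47.6, -12.8). That places the tangent points at D = (55.6, -12.8) on TD and E = (47.6, -20.8) on EZ. Then |QE| = |E − Q| = 51.9.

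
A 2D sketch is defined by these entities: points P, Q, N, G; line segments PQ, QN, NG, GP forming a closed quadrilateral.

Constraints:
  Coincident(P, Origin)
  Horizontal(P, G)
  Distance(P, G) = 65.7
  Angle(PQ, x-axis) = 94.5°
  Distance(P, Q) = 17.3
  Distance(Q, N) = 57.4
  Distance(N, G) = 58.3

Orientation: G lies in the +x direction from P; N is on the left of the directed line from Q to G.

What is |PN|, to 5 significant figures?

68.781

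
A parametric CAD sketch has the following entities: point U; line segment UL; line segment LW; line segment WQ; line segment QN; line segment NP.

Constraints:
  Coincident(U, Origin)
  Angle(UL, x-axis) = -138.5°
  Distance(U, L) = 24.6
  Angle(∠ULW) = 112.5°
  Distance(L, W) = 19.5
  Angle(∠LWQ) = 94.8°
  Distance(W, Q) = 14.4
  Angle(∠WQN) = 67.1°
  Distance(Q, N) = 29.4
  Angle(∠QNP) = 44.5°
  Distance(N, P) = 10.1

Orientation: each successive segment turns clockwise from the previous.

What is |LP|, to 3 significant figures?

1.95

U is at the origin; UL runs at -138.5° with length 24.6, so L = (-18.4, -16.3). ∠ULW = 112.5° gives LW at 154° from the x-axis; with |LW| = 19.5, W = (-36.0, -7.75). ∠LWQ = 94.8° gives WQ at 68.8° from the x-axis; with |WQ| = 14.4, Q = (-30.7, 5.67). ∠WQN = 67.1° gives QN at -44.1° from the x-axis; with |QN| = 29.4, N = (-9.63, -14.8). ∠QNP = 44.5° gives NP at -180° from the x-axis; with |NP| = 10.1, P = (-19.7, -14.9). Then |LP| = |P − L| = 1.95.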